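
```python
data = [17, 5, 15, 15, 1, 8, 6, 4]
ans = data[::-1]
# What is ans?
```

data has length 8. The slice data[::-1] selects indices [7, 6, 5, 4, 3, 2, 1, 0] (7->4, 6->6, 5->8, 4->1, 3->15, 2->15, 1->5, 0->17), giving [4, 6, 8, 1, 15, 15, 5, 17].

[4, 6, 8, 1, 15, 15, 5, 17]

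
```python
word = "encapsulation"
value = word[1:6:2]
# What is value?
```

word has length 13. The slice word[1:6:2] selects indices [1, 3, 5] (1->'n', 3->'a', 5->'s'), giving 'nas'.

'nas'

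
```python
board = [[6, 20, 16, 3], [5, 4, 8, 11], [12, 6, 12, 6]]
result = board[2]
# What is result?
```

board has 3 rows. Row 2 is [12, 6, 12, 6].

[12, 6, 12, 6]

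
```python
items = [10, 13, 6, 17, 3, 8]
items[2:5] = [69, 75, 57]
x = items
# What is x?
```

items starts as [10, 13, 6, 17, 3, 8] (length 6). The slice items[2:5] covers indices [2, 3, 4] with values [6, 17, 3]. Replacing that slice with [69, 75, 57] (same length) produces [10, 13, 69, 75, 57, 8].

[10, 13, 69, 75, 57, 8]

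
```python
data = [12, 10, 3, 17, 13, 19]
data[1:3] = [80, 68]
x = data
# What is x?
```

data starts as [12, 10, 3, 17, 13, 19] (length 6). The slice data[1:3] covers indices [1, 2] with values [10, 3]. Replacing that slice with [80, 68] (same length) produces [12, 80, 68, 17, 13, 19].

[12, 80, 68, 17, 13, 19]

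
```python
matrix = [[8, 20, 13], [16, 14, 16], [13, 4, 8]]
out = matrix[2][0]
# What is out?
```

matrix[2] = [13, 4, 8]. Taking column 0 of that row yields 13.

13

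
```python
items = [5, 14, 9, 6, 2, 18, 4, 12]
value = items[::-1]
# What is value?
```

items has length 8. The slice items[::-1] selects indices [7, 6, 5, 4, 3, 2, 1, 0] (7->12, 6->4, 5->18, 4->2, 3->6, 2->9, 1->14, 0->5), giving [12, 4, 18, 2, 6, 9, 14, 5].

[12, 4, 18, 2, 6, 9, 14, 5]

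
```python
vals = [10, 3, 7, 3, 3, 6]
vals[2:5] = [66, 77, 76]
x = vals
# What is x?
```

vals starts as [10, 3, 7, 3, 3, 6] (length 6). The slice vals[2:5] covers indices [2, 3, 4] with values [7, 3, 3]. Replacing that slice with [66, 77, 76] (same length) produces [10, 3, 66, 77, 76, 6].

[10, 3, 66, 77, 76, 6]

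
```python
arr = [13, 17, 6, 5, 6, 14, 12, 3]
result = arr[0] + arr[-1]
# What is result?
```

arr has length 8. arr[0] = 13.
arr has length 8. Negative index -1 maps to positive index 8 + (-1) = 7. arr[7] = 3.
Sum: 13 + 3 = 16.

16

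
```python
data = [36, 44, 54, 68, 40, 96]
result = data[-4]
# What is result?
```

data has length 6. Negative index -4 maps to positive index 6 + (-4) = 2. data[2] = 54.

54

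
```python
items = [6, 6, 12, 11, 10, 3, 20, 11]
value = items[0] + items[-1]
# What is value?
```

items has length 8. items[0] = 6.
items has length 8. Negative index -1 maps to positive index 8 + (-1) = 7. items[7] = 11.
Sum: 6 + 11 = 17.

17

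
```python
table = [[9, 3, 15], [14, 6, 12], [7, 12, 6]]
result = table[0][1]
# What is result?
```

table[0] = [9, 3, 15]. Taking column 1 of that row yields 3.

3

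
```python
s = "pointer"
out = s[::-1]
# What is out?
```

s has length 7. The slice s[::-1] selects indices [6, 5, 4, 3, 2, 1, 0] (6->'r', 5->'e', 4->'t', 3->'n', 2->'i', 1->'o', 0->'p'), giving 'retniop'.

'retniop'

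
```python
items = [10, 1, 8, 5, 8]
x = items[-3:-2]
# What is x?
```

items has length 5. The slice items[-3:-2] selects indices [2] (2->8), giving [8].

[8]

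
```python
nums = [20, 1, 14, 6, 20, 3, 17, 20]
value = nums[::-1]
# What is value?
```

nums has length 8. The slice nums[::-1] selects indices [7, 6, 5, 4, 3, 2, 1, 0] (7->20, 6->17, 5->3, 4->20, 3->6, 2->14, 1->1, 0->20), giving [20, 17, 3, 20, 6, 14, 1, 20].

[20, 17, 3, 20, 6, 14, 1, 20]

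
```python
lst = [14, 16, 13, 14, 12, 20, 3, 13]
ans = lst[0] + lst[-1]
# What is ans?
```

lst has length 8. lst[0] = 14.
lst has length 8. Negative index -1 maps to positive index 8 + (-1) = 7. lst[7] = 13.
Sum: 14 + 13 = 27.

27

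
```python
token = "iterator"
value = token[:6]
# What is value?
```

token has length 8. The slice token[:6] selects indices [0, 1, 2, 3, 4, 5] (0->'i', 1->'t', 2->'e', 3->'r', 4->'a', 5->'t'), giving 'iterat'.

'iterat'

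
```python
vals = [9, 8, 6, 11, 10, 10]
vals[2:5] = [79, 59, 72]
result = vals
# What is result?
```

vals starts as [9, 8, 6, 11, 10, 10] (length 6). The slice vals[2:5] covers indices [2, 3, 4] with values [6, 11, 10]. Replacing that slice with [79, 59, 72] (same length) produces [9, 8, 79, 59, 72, 10].

[9, 8, 79, 59, 72, 10]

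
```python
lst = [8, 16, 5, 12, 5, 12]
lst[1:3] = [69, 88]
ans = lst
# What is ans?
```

lst starts as [8, 16, 5, 12, 5, 12] (length 6). The slice lst[1:3] covers indices [1, 2] with values [16, 5]. Replacing that slice with [69, 88] (same length) produces [8, 69, 88, 12, 5, 12].

[8, 69, 88, 12, 5, 12]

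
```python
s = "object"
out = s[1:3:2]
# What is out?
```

s has length 6. The slice s[1:3:2] selects indices [1] (1->'b'), giving 'b'.

'b'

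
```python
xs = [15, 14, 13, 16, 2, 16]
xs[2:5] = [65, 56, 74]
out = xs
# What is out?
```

xs starts as [15, 14, 13, 16, 2, 16] (length 6). The slice xs[2:5] covers indices [2, 3, 4] with values [13, 16, 2]. Replacing that slice with [65, 56, 74] (same length) produces [15, 14, 65, 56, 74, 16].

[15, 14, 65, 56, 74, 16]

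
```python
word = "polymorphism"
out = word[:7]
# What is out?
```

word has length 12. The slice word[:7] selects indices [0, 1, 2, 3, 4, 5, 6] (0->'p', 1->'o', 2->'l', 3->'y', 4->'m', 5->'o', 6->'r'), giving 'polymor'.

'polymor'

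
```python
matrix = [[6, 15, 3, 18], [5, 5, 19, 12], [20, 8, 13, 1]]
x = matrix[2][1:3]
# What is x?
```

matrix[2] = [20, 8, 13, 1]. matrix[2] has length 4. The slice matrix[2][1:3] selects indices [1, 2] (1->8, 2->13), giving [8, 13].

[8, 13]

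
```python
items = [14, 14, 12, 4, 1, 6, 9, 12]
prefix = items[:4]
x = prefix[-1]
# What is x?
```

items has length 8. The slice items[:4] selects indices [0, 1, 2, 3] (0->14, 1->14, 2->12, 3->4), giving [14, 14, 12, 4]. So prefix = [14, 14, 12, 4]. Then prefix[-1] = 4.

4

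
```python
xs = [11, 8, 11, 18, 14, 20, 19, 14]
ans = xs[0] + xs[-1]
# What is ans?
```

xs has length 8. xs[0] = 11.
xs has length 8. Negative index -1 maps to positive index 8 + (-1) = 7. xs[7] = 14.
Sum: 11 + 14 = 25.

25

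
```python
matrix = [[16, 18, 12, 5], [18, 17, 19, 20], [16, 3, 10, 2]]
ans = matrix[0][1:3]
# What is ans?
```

matrix[0] = [16, 18, 12, 5]. matrix[0] has length 4. The slice matrix[0][1:3] selects indices [1, 2] (1->18, 2->12), giving [18, 12].

[18, 12]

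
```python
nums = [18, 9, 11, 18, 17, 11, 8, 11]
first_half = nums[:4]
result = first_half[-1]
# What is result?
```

nums has length 8. The slice nums[:4] selects indices [0, 1, 2, 3] (0->18, 1->9, 2->11, 3->18), giving [18, 9, 11, 18]. So first_half = [18, 9, 11, 18]. Then first_half[-1] = 18.

18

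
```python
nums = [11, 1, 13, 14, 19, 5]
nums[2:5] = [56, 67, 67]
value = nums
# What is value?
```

nums starts as [11, 1, 13, 14, 19, 5] (length 6). The slice nums[2:5] covers indices [2, 3, 4] with values [13, 14, 19]. Replacing that slice with [56, 67, 67] (same length) produces [11, 1, 56, 67, 67, 5].

[11, 1, 56, 67, 67, 5]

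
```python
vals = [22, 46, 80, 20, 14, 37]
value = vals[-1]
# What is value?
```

vals has length 6. Negative index -1 maps to positive index 6 + (-1) = 5. vals[5] = 37.

37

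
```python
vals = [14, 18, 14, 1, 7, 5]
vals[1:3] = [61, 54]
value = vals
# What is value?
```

vals starts as [14, 18, 14, 1, 7, 5] (length 6). The slice vals[1:3] covers indices [1, 2] with values [18, 14]. Replacing that slice with [61, 54] (same length) produces [14, 61, 54, 1, 7, 5].

[14, 61, 54, 1, 7, 5]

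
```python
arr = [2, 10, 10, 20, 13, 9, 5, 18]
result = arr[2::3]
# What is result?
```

arr has length 8. The slice arr[2::3] selects indices [2, 5] (2->10, 5->9), giving [10, 9].

[10, 9]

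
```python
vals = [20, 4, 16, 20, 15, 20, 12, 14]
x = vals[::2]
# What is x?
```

vals has length 8. The slice vals[::2] selects indices [0, 2, 4, 6] (0->20, 2->16, 4->15, 6->12), giving [20, 16, 15, 12].

[20, 16, 15, 12]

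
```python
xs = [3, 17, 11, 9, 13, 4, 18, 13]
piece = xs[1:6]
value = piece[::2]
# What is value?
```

xs has length 8. The slice xs[1:6] selects indices [1, 2, 3, 4, 5] (1->17, 2->11, 3->9, 4->13, 5->4), giving [17, 11, 9, 13, 4]. So piece = [17, 11, 9, 13, 4]. piece has length 5. The slice piece[::2] selects indices [0, 2, 4] (0->17, 2->9, 4->4), giving [17, 9, 4].

[17, 9, 4]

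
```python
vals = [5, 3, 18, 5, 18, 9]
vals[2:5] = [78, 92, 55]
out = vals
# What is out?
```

vals starts as [5, 3, 18, 5, 18, 9] (length 6). The slice vals[2:5] covers indices [2, 3, 4] with values [18, 5, 18]. Replacing that slice with [78, 92, 55] (same length) produces [5, 3, 78, 92, 55, 9].

[5, 3, 78, 92, 55, 9]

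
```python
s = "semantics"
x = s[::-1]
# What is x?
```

s has length 9. The slice s[::-1] selects indices [8, 7, 6, 5, 4, 3, 2, 1, 0] (8->'s', 7->'c', 6->'i', 5->'t', 4->'n', 3->'a', 2->'m', 1->'e', 0->'s'), giving 'scitnames'.

'scitnames'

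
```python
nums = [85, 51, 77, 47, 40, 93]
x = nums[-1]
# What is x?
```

nums has length 6. Negative index -1 maps to positive index 6 + (-1) = 5. nums[5] = 93.

93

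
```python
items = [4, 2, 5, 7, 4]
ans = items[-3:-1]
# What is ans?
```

items has length 5. The slice items[-3:-1] selects indices [2, 3] (2->5, 3->7), giving [5, 7].

[5, 7]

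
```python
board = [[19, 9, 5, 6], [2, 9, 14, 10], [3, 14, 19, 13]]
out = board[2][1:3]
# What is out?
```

board[2] = [3, 14, 19, 13]. board[2] has length 4. The slice board[2][1:3] selects indices [1, 2] (1->14, 2->19), giving [14, 19].

[14, 19]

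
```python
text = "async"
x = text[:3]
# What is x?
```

text has length 5. The slice text[:3] selects indices [0, 1, 2] (0->'a', 1->'s', 2->'y'), giving 'asy'.

'asy'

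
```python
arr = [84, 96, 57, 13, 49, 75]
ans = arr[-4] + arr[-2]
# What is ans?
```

arr has length 6. Negative index -4 maps to positive index 6 + (-4) = 2. arr[2] = 57.
arr has length 6. Negative index -2 maps to positive index 6 + (-2) = 4. arr[4] = 49.
Sum: 57 + 49 = 106.

106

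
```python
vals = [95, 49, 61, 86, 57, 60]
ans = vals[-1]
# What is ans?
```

vals has length 6. Negative index -1 maps to positive index 6 + (-1) = 5. vals[5] = 60.

60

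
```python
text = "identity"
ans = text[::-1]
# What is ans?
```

text has length 8. The slice text[::-1] selects indices [7, 6, 5, 4, 3, 2, 1, 0] (7->'y', 6->'t', 5->'i', 4->'t', 3->'n', 2->'e', 1->'d', 0->'i'), giving 'ytitnedi'.

'ytitnedi'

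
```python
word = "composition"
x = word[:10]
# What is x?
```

word has length 11. The slice word[:10] selects indices [0, 1, 2, 3, 4, 5, 6, 7, 8, 9] (0->'c', 1->'o', 2->'m', 3->'p', 4->'o', 5->'s', 6->'i', 7->'t', 8->'i', 9->'o'), giving 'compositio'.

'compositio'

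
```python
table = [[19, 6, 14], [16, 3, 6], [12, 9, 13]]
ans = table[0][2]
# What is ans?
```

table[0] = [19, 6, 14]. Taking column 2 of that row yields 14.

14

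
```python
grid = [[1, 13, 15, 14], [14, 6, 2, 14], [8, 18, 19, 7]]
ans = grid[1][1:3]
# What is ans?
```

grid[1] = [14, 6, 2, 14]. grid[1] has length 4. The slice grid[1][1:3] selects indices [1, 2] (1->6, 2->2), giving [6, 2].

[6, 2]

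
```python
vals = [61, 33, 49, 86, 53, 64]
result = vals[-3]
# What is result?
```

vals has length 6. Negative index -3 maps to positive index 6 + (-3) = 3. vals[3] = 86.

86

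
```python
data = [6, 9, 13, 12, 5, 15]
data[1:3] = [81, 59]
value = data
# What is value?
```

data starts as [6, 9, 13, 12, 5, 15] (length 6). The slice data[1:3] covers indices [1, 2] with values [9, 13]. Replacing that slice with [81, 59] (same length) produces [6, 81, 59, 12, 5, 15].

[6, 81, 59, 12, 5, 15]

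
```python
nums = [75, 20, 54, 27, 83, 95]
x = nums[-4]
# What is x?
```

nums has length 6. Negative index -4 maps to positive index 6 + (-4) = 2. nums[2] = 54.

54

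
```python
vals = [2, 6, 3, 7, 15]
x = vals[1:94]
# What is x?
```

vals has length 5. The slice vals[1:94] selects indices [1, 2, 3, 4] (1->6, 2->3, 3->7, 4->15), giving [6, 3, 7, 15].

[6, 3, 7, 15]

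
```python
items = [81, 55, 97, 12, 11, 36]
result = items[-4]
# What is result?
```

items has length 6. Negative index -4 maps to positive index 6 + (-4) = 2. items[2] = 97.

97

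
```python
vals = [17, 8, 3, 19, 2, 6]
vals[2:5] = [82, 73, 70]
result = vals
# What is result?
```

vals starts as [17, 8, 3, 19, 2, 6] (length 6). The slice vals[2:5] covers indices [2, 3, 4] with values [3, 19, 2]. Replacing that slice with [82, 73, 70] (same length) produces [17, 8, 82, 73, 70, 6].

[17, 8, 82, 73, 70, 6]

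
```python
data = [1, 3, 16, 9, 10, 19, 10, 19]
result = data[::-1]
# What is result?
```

data has length 8. The slice data[::-1] selects indices [7, 6, 5, 4, 3, 2, 1, 0] (7->19, 6->10, 5->19, 4->10, 3->9, 2->16, 1->3, 0->1), giving [19, 10, 19, 10, 9, 16, 3, 1].

[19, 10, 19, 10, 9, 16, 3, 1]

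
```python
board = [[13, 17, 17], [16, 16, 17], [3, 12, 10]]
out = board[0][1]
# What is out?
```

board[0] = [13, 17, 17]. Taking column 1 of that row yields 17.

17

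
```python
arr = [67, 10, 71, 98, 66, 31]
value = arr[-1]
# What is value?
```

arr has length 6. Negative index -1 maps to positive index 6 + (-1) = 5. arr[5] = 31.

31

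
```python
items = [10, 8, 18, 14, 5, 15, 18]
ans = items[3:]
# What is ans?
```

items has length 7. The slice items[3:] selects indices [3, 4, 5, 6] (3->14, 4->5, 5->15, 6->18), giving [14, 5, 15, 18].

[14, 5, 15, 18]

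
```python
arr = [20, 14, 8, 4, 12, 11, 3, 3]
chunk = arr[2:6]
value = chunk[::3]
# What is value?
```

arr has length 8. The slice arr[2:6] selects indices [2, 3, 4, 5] (2->8, 3->4, 4->12, 5->11), giving [8, 4, 12, 11]. So chunk = [8, 4, 12, 11]. chunk has length 4. The slice chunk[::3] selects indices [0, 3] (0->8, 3->11), giving [8, 11].

[8, 11]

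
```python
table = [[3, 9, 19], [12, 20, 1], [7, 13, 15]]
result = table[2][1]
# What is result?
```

table[2] = [7, 13, 15]. Taking column 1 of that row yields 13.

13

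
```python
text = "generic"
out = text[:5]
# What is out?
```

text has length 7. The slice text[:5] selects indices [0, 1, 2, 3, 4] (0->'g', 1->'e', 2->'n', 3->'e', 4->'r'), giving 'gener'.

'gener'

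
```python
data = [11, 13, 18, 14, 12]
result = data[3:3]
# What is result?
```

data has length 5. The slice data[3:3] resolves to an empty index range, so the result is [].

[]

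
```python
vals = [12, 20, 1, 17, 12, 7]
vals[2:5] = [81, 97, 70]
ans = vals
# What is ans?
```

vals starts as [12, 20, 1, 17, 12, 7] (length 6). The slice vals[2:5] covers indices [2, 3, 4] with values [1, 17, 12]. Replacing that slice with [81, 97, 70] (same length) produces [12, 20, 81, 97, 70, 7].

[12, 20, 81, 97, 70, 7]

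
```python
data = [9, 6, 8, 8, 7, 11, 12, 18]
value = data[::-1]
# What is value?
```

data has length 8. The slice data[::-1] selects indices [7, 6, 5, 4, 3, 2, 1, 0] (7->18, 6->12, 5->11, 4->7, 3->8, 2->8, 1->6, 0->9), giving [18, 12, 11, 7, 8, 8, 6, 9].

[18, 12, 11, 7, 8, 8, 6, 9]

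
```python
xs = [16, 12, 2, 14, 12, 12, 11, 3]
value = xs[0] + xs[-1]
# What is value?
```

xs has length 8. xs[0] = 16.
xs has length 8. Negative index -1 maps to positive index 8 + (-1) = 7. xs[7] = 3.
Sum: 16 + 3 = 19.

19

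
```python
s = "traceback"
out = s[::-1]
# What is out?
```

s has length 9. The slice s[::-1] selects indices [8, 7, 6, 5, 4, 3, 2, 1, 0] (8->'k', 7->'c', 6->'a', 5->'b', 4->'e', 3->'c', 2->'a', 1->'r', 0->'t'), giving 'kcabecart'.

'kcabecart'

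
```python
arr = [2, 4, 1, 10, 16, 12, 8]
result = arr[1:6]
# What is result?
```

arr has length 7. The slice arr[1:6] selects indices [1, 2, 3, 4, 5] (1->4, 2->1, 3->10, 4->16, 5->12), giving [4, 1, 10, 16, 12].

[4, 1, 10, 16, 12]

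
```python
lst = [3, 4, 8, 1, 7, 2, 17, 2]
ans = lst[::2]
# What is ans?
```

lst has length 8. The slice lst[::2] selects indices [0, 2, 4, 6] (0->3, 2->8, 4->7, 6->17), giving [3, 8, 7, 17].

[3, 8, 7, 17]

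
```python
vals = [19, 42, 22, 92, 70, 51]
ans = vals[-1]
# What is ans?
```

vals has length 6. Negative index -1 maps to positive index 6 + (-1) = 5. vals[5] = 51.

51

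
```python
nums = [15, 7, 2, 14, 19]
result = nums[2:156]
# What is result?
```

nums has length 5. The slice nums[2:156] selects indices [2, 3, 4] (2->2, 3->14, 4->19), giving [2, 14, 19].

[2, 14, 19]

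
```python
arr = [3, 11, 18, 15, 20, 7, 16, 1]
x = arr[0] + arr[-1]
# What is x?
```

arr has length 8. arr[0] = 3.
arr has length 8. Negative index -1 maps to positive index 8 + (-1) = 7. arr[7] = 1.
Sum: 3 + 1 = 4.

4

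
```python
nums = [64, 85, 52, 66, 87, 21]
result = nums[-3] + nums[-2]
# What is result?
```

nums has length 6. Negative index -3 maps to positive index 6 + (-3) = 3. nums[3] = 66.
nums has length 6. Negative index -2 maps to positive index 6 + (-2) = 4. nums[4] = 87.
Sum: 66 + 87 = 153.

153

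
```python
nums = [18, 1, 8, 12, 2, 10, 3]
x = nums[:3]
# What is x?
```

nums has length 7. The slice nums[:3] selects indices [0, 1, 2] (0->18, 1->1, 2->8), giving [18, 1, 8].

[18, 1, 8]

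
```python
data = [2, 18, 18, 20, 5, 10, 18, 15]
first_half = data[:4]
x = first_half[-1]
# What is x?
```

data has length 8. The slice data[:4] selects indices [0, 1, 2, 3] (0->2, 1->18, 2->18, 3->20), giving [2, 18, 18, 20]. So first_half = [2, 18, 18, 20]. Then first_half[-1] = 20.

20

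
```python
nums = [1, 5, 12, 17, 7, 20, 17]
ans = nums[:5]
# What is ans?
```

nums has length 7. The slice nums[:5] selects indices [0, 1, 2, 3, 4] (0->1, 1->5, 2->12, 3->17, 4->7), giving [1, 5, 12, 17, 7].

[1, 5, 12, 17, 7]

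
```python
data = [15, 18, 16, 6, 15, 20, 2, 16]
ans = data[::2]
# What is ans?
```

data has length 8. The slice data[::2] selects indices [0, 2, 4, 6] (0->15, 2->16, 4->15, 6->2), giving [15, 16, 15, 2].

[15, 16, 15, 2]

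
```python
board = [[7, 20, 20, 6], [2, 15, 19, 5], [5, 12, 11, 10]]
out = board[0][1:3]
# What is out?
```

board[0] = [7, 20, 20, 6]. board[0] has length 4. The slice board[0][1:3] selects indices [1, 2] (1->20, 2->20), giving [20, 20].

[20, 20]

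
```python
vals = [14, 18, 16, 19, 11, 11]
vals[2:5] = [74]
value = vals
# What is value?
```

vals starts as [14, 18, 16, 19, 11, 11] (length 6). The slice vals[2:5] covers indices [2, 3, 4] with values [16, 19, 11]. Replacing that slice with [74] (different length) produces [14, 18, 74, 11].

[14, 18, 74, 11]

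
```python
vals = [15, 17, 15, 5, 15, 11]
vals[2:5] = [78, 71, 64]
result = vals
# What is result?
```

vals starts as [15, 17, 15, 5, 15, 11] (length 6). The slice vals[2:5] covers indices [2, 3, 4] with values [15, 5, 15]. Replacing that slice with [78, 71, 64] (same length) produces [15, 17, 78, 71, 64, 11].

[15, 17, 78, 71, 64, 11]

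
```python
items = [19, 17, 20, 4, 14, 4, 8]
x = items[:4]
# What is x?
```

items has length 7. The slice items[:4] selects indices [0, 1, 2, 3] (0->19, 1->17, 2->20, 3->4), giving [19, 17, 20, 4].

[19, 17, 20, 4]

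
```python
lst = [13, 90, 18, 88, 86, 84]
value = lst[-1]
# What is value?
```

lst has length 6. Negative index -1 maps to positive index 6 + (-1) = 5. lst[5] = 84.

84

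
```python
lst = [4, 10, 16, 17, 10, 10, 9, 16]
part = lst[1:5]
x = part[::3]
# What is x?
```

lst has length 8. The slice lst[1:5] selects indices [1, 2, 3, 4] (1->10, 2->16, 3->17, 4->10), giving [10, 16, 17, 10]. So part = [10, 16, 17, 10]. part has length 4. The slice part[::3] selects indices [0, 3] (0->10, 3->10), giving [10, 10].

[10, 10]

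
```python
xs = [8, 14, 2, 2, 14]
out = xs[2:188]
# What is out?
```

xs has length 5. The slice xs[2:188] selects indices [2, 3, 4] (2->2, 3->2, 4->14), giving [2, 2, 14].

[2, 2, 14]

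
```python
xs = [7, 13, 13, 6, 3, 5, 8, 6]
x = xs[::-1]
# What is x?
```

xs has length 8. The slice xs[::-1] selects indices [7, 6, 5, 4, 3, 2, 1, 0] (7->6, 6->8, 5->5, 4->3, 3->6, 2->13, 1->13, 0->7), giving [6, 8, 5, 3, 6, 13, 13, 7].

[6, 8, 5, 3, 6, 13, 13, 7]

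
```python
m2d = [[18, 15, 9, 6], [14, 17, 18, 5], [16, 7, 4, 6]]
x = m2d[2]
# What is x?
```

m2d has 3 rows. Row 2 is [16, 7, 4, 6].

[16, 7, 4, 6]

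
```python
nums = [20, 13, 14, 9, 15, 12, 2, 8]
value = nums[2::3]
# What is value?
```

nums has length 8. The slice nums[2::3] selects indices [2, 5] (2->14, 5->12), giving [14, 12].

[14, 12]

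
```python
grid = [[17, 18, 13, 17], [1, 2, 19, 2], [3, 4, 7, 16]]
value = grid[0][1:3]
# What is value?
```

grid[0] = [17, 18, 13, 17]. grid[0] has length 4. The slice grid[0][1:3] selects indices [1, 2] (1->18, 2->13), giving [18, 13].

[18, 13]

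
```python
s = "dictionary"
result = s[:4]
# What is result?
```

s has length 10. The slice s[:4] selects indices [0, 1, 2, 3] (0->'d', 1->'i', 2->'c', 3->'t'), giving 'dict'.

'dict'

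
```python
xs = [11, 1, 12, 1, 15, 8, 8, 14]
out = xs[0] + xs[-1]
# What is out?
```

xs has length 8. xs[0] = 11.
xs has length 8. Negative index -1 maps to positive index 8 + (-1) = 7. xs[7] = 14.
Sum: 11 + 14 = 25.

25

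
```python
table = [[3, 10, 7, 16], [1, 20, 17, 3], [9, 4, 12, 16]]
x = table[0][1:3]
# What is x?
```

table[0] = [3, 10, 7, 16]. table[0] has length 4. The slice table[0][1:3] selects indices [1, 2] (1->10, 2->7), giving [10, 7].

[10, 7]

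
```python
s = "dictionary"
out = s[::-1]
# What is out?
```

s has length 10. The slice s[::-1] selects indices [9, 8, 7, 6, 5, 4, 3, 2, 1, 0] (9->'y', 8->'r', 7->'a', 6->'n', 5->'o', 4->'i', 3->'t', 2->'c', 1->'i', 0->'d'), giving 'yranoitcid'.

'yranoitcid'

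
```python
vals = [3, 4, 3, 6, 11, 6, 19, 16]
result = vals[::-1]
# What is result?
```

vals has length 8. The slice vals[::-1] selects indices [7, 6, 5, 4, 3, 2, 1, 0] (7->16, 6->19, 5->6, 4->11, 3->6, 2->3, 1->4, 0->3), giving [16, 19, 6, 11, 6, 3, 4, 3].

[16, 19, 6, 11, 6, 3, 4, 3]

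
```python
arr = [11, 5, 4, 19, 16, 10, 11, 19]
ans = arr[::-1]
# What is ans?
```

arr has length 8. The slice arr[::-1] selects indices [7, 6, 5, 4, 3, 2, 1, 0] (7->19, 6->11, 5->10, 4->16, 3->19, 2->4, 1->5, 0->11), giving [19, 11, 10, 16, 19, 4, 5, 11].

[19, 11, 10, 16, 19, 4, 5, 11]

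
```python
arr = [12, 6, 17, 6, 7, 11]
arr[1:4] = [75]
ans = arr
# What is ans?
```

arr starts as [12, 6, 17, 6, 7, 11] (length 6). The slice arr[1:4] covers indices [1, 2, 3] with values [6, 17, 6]. Replacing that slice with [75] (different length) produces [12, 75, 7, 11].

[12, 75, 7, 11]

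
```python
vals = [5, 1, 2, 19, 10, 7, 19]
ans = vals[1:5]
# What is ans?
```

vals has length 7. The slice vals[1:5] selects indices [1, 2, 3, 4] (1->1, 2->2, 3->19, 4->10), giving [1, 2, 19, 10].

[1, 2, 19, 10]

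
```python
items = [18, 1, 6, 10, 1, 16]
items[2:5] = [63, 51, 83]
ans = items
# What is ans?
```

items starts as [18, 1, 6, 10, 1, 16] (length 6). The slice items[2:5] covers indices [2, 3, 4] with values [6, 10, 1]. Replacing that slice with [63, 51, 83] (same length) produces [18, 1, 63, 51, 83, 16].

[18, 1, 63, 51, 83, 16]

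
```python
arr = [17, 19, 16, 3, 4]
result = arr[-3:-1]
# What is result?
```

arr has length 5. The slice arr[-3:-1] selects indices [2, 3] (2->16, 3->3), giving [16, 3].

[16, 3]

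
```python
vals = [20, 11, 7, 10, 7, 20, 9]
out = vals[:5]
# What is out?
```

vals has length 7. The slice vals[:5] selects indices [0, 1, 2, 3, 4] (0->20, 1->11, 2->7, 3->10, 4->7), giving [20, 11, 7, 10, 7].

[20, 11, 7, 10, 7]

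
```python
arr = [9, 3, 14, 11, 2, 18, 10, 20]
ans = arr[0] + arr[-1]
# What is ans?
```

arr has length 8. arr[0] = 9.
arr has length 8. Negative index -1 maps to positive index 8 + (-1) = 7. arr[7] = 20.
Sum: 9 + 20 = 29.

29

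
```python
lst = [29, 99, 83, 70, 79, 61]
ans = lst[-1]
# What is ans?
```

lst has length 6. Negative index -1 maps to positive index 6 + (-1) = 5. lst[5] = 61.

61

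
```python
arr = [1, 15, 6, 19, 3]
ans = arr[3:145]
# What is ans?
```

arr has length 5. The slice arr[3:145] selects indices [3, 4] (3->19, 4->3), giving [19, 3].

[19, 3]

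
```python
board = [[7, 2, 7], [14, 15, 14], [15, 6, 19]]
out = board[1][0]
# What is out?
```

board[1] = [14, 15, 14]. Taking column 0 of that row yields 14.

14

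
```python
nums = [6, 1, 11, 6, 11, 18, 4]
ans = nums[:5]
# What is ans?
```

nums has length 7. The slice nums[:5] selects indices [0, 1, 2, 3, 4] (0->6, 1->1, 2->11, 3->6, 4->11), giving [6, 1, 11, 6, 11].

[6, 1, 11, 6, 11]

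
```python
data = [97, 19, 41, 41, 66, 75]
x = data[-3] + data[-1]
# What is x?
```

data has length 6. Negative index -3 maps to positive index 6 + (-3) = 3. data[3] = 41.
data has length 6. Negative index -1 maps to positive index 6 + (-1) = 5. data[5] = 75.
Sum: 41 + 75 = 116.

116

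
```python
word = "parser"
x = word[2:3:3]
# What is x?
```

word has length 6. The slice word[2:3:3] selects indices [2] (2->'r'), giving 'r'.

'r'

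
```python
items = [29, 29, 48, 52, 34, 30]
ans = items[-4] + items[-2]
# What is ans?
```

items has length 6. Negative index -4 maps to positive index 6 + (-4) = 2. items[2] = 48.
items has length 6. Negative index -2 maps to positive index 6 + (-2) = 4. items[4] = 34.
Sum: 48 + 34 = 82.

82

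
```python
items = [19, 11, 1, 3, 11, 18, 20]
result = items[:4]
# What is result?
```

items has length 7. The slice items[:4] selects indices [0, 1, 2, 3] (0->19, 1->11, 2->1, 3->3), giving [19, 11, 1, 3].

[19, 11, 1, 3]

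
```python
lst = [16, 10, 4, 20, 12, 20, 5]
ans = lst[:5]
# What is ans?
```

lst has length 7. The slice lst[:5] selects indices [0, 1, 2, 3, 4] (0->16, 1->10, 2->4, 3->20, 4->12), giving [16, 10, 4, 20, 12].

[16, 10, 4, 20, 12]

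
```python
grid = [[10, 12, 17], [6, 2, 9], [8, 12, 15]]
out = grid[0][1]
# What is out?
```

grid[0] = [10, 12, 17]. Taking column 1 of that row yields 12.

12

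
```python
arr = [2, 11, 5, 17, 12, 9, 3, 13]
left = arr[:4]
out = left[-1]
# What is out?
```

arr has length 8. The slice arr[:4] selects indices [0, 1, 2, 3] (0->2, 1->11, 2->5, 3->17), giving [2, 11, 5, 17]. So left = [2, 11, 5, 17]. Then left[-1] = 17.

17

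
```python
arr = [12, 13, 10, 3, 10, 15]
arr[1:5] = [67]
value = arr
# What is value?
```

arr starts as [12, 13, 10, 3, 10, 15] (length 6). The slice arr[1:5] covers indices [1, 2, 3, 4] with values [13, 10, 3, 10]. Replacing that slice with [67] (different length) produces [12, 67, 15].

[12, 67, 15]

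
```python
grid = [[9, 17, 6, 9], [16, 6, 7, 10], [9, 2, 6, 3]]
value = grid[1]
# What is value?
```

grid has 3 rows. Row 1 is [16, 6, 7, 10].

[16, 6, 7, 10]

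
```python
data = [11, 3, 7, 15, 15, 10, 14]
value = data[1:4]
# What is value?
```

data has length 7. The slice data[1:4] selects indices [1, 2, 3] (1->3, 2->7, 3->15), giving [3, 7, 15].

[3, 7, 15]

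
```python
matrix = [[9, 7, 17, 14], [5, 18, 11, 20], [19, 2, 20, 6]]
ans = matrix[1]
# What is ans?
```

matrix has 3 rows. Row 1 is [5, 18, 11, 20].

[5, 18, 11, 20]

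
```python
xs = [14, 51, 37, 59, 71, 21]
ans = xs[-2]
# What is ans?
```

xs has length 6. Negative index -2 maps to positive index 6 + (-2) = 4. xs[4] = 71.

71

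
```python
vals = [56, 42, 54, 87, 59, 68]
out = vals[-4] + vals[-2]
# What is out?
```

vals has length 6. Negative index -4 maps to positive index 6 + (-4) = 2. vals[2] = 54.
vals has length 6. Negative index -2 maps to positive index 6 + (-2) = 4. vals[4] = 59.
Sum: 54 + 59 = 113.

113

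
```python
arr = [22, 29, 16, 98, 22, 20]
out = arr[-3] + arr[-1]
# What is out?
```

arr has length 6. Negative index -3 maps to positive index 6 + (-3) = 3. arr[3] = 98.
arr has length 6. Negative index -1 maps to positive index 6 + (-1) = 5. arr[5] = 20.
Sum: 98 + 20 = 118.

118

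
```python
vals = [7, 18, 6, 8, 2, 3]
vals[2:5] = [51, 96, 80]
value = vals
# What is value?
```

vals starts as [7, 18, 6, 8, 2, 3] (length 6). The slice vals[2:5] covers indices [2, 3, 4] with values [6, 8, 2]. Replacing that slice with [51, 96, 80] (same length) produces [7, 18, 51, 96, 80, 3].

[7, 18, 51, 96, 80, 3]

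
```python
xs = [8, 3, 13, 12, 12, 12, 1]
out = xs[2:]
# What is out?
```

xs has length 7. The slice xs[2:] selects indices [2, 3, 4, 5, 6] (2->13, 3->12, 4->12, 5->12, 6->1), giving [13, 12, 12, 12, 1].

[13, 12, 12, 12, 1]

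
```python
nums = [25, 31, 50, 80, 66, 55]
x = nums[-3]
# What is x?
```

nums has length 6. Negative index -3 maps to positive index 6 + (-3) = 3. nums[3] = 80.

80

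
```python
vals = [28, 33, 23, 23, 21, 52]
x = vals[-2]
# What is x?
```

vals has length 6. Negative index -2 maps to positive index 6 + (-2) = 4. vals[4] = 21.

21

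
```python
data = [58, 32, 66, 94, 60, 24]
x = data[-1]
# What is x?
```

data has length 6. Negative index -1 maps to positive index 6 + (-1) = 5. data[5] = 24.

24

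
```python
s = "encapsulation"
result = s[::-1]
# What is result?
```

s has length 13. The slice s[::-1] selects indices [12, 11, 10, 9, 8, 7, 6, 5, 4, 3, 2, 1, 0] (12->'n', 11->'o', 10->'i', 9->'t', 8->'a', 7->'l', 6->'u', 5->'s', 4->'p', 3->'a', 2->'c', 1->'n', 0->'e'), giving 'noitaluspacne'.

'noitaluspacne'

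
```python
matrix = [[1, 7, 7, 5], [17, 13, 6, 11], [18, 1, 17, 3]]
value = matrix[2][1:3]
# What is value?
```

matrix[2] = [18, 1, 17, 3]. matrix[2] has length 4. The slice matrix[2][1:3] selects indices [1, 2] (1->1, 2->17), giving [1, 17].

[1, 17]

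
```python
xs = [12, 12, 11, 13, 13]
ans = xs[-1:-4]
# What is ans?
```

xs has length 5. The slice xs[-1:-4] resolves to an empty index range, so the result is [].

[]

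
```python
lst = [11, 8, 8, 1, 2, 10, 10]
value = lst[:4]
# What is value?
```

lst has length 7. The slice lst[:4] selects indices [0, 1, 2, 3] (0->11, 1->8, 2->8, 3->1), giving [11, 8, 8, 1].

[11, 8, 8, 1]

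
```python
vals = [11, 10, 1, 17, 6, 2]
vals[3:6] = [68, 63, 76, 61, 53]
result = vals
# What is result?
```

vals starts as [11, 10, 1, 17, 6, 2] (length 6). The slice vals[3:6] covers indices [3, 4, 5] with values [17, 6, 2]. Replacing that slice with [68, 63, 76, 61, 53] (different length) produces [11, 10, 1, 68, 63, 76, 61, 53].

[11, 10, 1, 68, 63, 76, 61, 53]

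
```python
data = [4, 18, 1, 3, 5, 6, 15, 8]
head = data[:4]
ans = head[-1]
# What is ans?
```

data has length 8. The slice data[:4] selects indices [0, 1, 2, 3] (0->4, 1->18, 2->1, 3->3), giving [4, 18, 1, 3]. So head = [4, 18, 1, 3]. Then head[-1] = 3.

3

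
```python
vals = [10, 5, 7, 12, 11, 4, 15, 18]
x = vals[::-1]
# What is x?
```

vals has length 8. The slice vals[::-1] selects indices [7, 6, 5, 4, 3, 2, 1, 0] (7->18, 6->15, 5->4, 4->11, 3->12, 2->7, 1->5, 0->10), giving [18, 15, 4, 11, 12, 7, 5, 10].

[18, 15, 4, 11, 12, 7, 5, 10]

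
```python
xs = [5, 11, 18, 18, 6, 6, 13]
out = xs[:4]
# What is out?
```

xs has length 7. The slice xs[:4] selects indices [0, 1, 2, 3] (0->5, 1->11, 2->18, 3->18), giving [5, 11, 18, 18].

[5, 11, 18, 18]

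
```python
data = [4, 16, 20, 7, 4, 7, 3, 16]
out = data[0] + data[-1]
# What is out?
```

data has length 8. data[0] = 4.
data has length 8. Negative index -1 maps to positive index 8 + (-1) = 7. data[7] = 16.
Sum: 4 + 16 = 20.

20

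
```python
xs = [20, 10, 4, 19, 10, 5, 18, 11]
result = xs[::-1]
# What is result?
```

xs has length 8. The slice xs[::-1] selects indices [7, 6, 5, 4, 3, 2, 1, 0] (7->11, 6->18, 5->5, 4->10, 3->19, 2->4, 1->10, 0->20), giving [11, 18, 5, 10, 19, 4, 10, 20].

[11, 18, 5, 10, 19, 4, 10, 20]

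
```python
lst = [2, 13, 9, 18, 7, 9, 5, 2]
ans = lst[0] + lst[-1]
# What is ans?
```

lst has length 8. lst[0] = 2.
lst has length 8. Negative index -1 maps to positive index 8 + (-1) = 7. lst[7] = 2.
Sum: 2 + 2 = 4.

4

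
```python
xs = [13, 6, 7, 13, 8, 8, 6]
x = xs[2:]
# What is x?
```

xs has length 7. The slice xs[2:] selects indices [2, 3, 4, 5, 6] (2->7, 3->13, 4->8, 5->8, 6->6), giving [7, 13, 8, 8, 6].

[7, 13, 8, 8, 6]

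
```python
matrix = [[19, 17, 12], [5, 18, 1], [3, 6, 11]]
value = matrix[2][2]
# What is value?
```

matrix[2] = [3, 6, 11]. Taking column 2 of that row yields 11.

11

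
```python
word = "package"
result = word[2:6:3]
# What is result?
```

word has length 7. The slice word[2:6:3] selects indices [2, 5] (2->'c', 5->'g'), giving 'cg'.

'cg'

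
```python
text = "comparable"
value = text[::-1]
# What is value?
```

text has length 10. The slice text[::-1] selects indices [9, 8, 7, 6, 5, 4, 3, 2, 1, 0] (9->'e', 8->'l', 7->'b', 6->'a', 5->'r', 4->'a', 3->'p', 2->'m', 1->'o', 0->'c'), giving 'elbarapmoc'.

'elbarapmoc'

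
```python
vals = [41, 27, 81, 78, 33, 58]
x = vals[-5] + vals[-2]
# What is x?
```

vals has length 6. Negative index -5 maps to positive index 6 + (-5) = 1. vals[1] = 27.
vals has length 6. Negative index -2 maps to positive index 6 + (-2) = 4. vals[4] = 33.
Sum: 27 + 33 = 60.

60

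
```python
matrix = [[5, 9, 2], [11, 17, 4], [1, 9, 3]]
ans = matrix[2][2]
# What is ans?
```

matrix[2] = [1, 9, 3]. Taking column 2 of that row yields 3.

3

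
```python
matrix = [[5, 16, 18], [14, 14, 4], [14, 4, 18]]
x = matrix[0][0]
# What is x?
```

matrix[0] = [5, 16, 18]. Taking column 0 of that row yields 5.

5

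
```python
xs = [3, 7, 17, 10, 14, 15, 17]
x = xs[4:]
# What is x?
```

xs has length 7. The slice xs[4:] selects indices [4, 5, 6] (4->14, 5->15, 6->17), giving [14, 15, 17].

[14, 15, 17]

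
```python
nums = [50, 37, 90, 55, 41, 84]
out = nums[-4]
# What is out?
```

nums has length 6. Negative index -4 maps to positive index 6 + (-4) = 2. nums[2] = 90.

90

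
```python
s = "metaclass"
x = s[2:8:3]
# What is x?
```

s has length 9. The slice s[2:8:3] selects indices [2, 5] (2->'t', 5->'l'), giving 'tl'.

'tl'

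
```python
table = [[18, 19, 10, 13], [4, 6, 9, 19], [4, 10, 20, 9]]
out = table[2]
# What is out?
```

table has 3 rows. Row 2 is [4, 10, 20, 9].

[4, 10, 20, 9]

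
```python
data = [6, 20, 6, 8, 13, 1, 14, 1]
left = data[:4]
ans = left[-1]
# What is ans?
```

data has length 8. The slice data[:4] selects indices [0, 1, 2, 3] (0->6, 1->20, 2->6, 3->8), giving [6, 20, 6, 8]. So left = [6, 20, 6, 8]. Then left[-1] = 8.

8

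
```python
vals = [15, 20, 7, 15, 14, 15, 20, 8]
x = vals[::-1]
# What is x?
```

vals has length 8. The slice vals[::-1] selects indices [7, 6, 5, 4, 3, 2, 1, 0] (7->8, 6->20, 5->15, 4->14, 3->15, 2->7, 1->20, 0->15), giving [8, 20, 15, 14, 15, 7, 20, 15].

[8, 20, 15, 14, 15, 7, 20, 15]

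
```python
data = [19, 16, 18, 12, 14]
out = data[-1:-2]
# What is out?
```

data has length 5. The slice data[-1:-2] resolves to an empty index range, so the result is [].

[]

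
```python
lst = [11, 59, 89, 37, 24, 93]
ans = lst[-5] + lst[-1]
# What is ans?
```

lst has length 6. Negative index -5 maps to positive index 6 + (-5) = 1. lst[1] = 59.
lst has length 6. Negative index -1 maps to positive index 6 + (-1) = 5. lst[5] = 93.
Sum: 59 + 93 = 152.

152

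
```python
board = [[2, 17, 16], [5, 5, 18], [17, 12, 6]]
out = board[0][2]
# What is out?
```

board[0] = [2, 17, 16]. Taking column 2 of that row yields 16.

16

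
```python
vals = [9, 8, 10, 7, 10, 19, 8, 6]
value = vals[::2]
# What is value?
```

vals has length 8. The slice vals[::2] selects indices [0, 2, 4, 6] (0->9, 2->10, 4->10, 6->8), giving [9, 10, 10, 8].

[9, 10, 10, 8]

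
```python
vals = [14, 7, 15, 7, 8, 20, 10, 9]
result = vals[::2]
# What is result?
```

vals has length 8. The slice vals[::2] selects indices [0, 2, 4, 6] (0->14, 2->15, 4->8, 6->10), giving [14, 15, 8, 10].

[14, 15, 8, 10]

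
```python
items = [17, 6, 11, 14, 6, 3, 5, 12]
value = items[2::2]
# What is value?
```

items has length 8. The slice items[2::2] selects indices [2, 4, 6] (2->11, 4->6, 6->5), giving [11, 6, 5].

[11, 6, 5]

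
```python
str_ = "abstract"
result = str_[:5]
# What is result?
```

str_ has length 8. The slice str_[:5] selects indices [0, 1, 2, 3, 4] (0->'a', 1->'b', 2->'s', 3->'t', 4->'r'), giving 'abstr'.

'abstr'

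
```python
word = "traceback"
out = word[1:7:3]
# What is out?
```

word has length 9. The slice word[1:7:3] selects indices [1, 4] (1->'r', 4->'e'), giving 're'.

're'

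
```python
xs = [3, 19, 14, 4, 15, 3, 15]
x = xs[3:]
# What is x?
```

xs has length 7. The slice xs[3:] selects indices [3, 4, 5, 6] (3->4, 4->15, 5->3, 6->15), giving [4, 15, 3, 15].

[4, 15, 3, 15]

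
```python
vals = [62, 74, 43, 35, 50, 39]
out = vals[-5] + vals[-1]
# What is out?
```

vals has length 6. Negative index -5 maps to positive index 6 + (-5) = 1. vals[1] = 74.
vals has length 6. Negative index -1 maps to positive index 6 + (-1) = 5. vals[5] = 39.
Sum: 74 + 39 = 113.

113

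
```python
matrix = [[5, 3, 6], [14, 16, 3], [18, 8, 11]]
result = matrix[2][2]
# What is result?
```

matrix[2] = [18, 8, 11]. Taking column 2 of that row yields 11.

11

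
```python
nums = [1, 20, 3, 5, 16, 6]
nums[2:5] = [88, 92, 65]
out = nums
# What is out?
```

nums starts as [1, 20, 3, 5, 16, 6] (length 6). The slice nums[2:5] covers indices [2, 3, 4] with values [3, 5, 16]. Replacing that slice with [88, 92, 65] (same length) produces [1, 20, 88, 92, 65, 6].

[1, 20, 88, 92, 65, 6]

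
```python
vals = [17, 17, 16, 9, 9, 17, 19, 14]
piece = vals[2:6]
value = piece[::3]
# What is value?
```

vals has length 8. The slice vals[2:6] selects indices [2, 3, 4, 5] (2->16, 3->9, 4->9, 5->17), giving [16, 9, 9, 17]. So piece = [16, 9, 9, 17]. piece has length 4. The slice piece[::3] selects indices [0, 3] (0->16, 3->17), giving [16, 17].

[16, 17]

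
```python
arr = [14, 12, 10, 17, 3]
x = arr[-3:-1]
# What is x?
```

arr has length 5. The slice arr[-3:-1] selects indices [2, 3] (2->10, 3->17), giving [10, 17].

[10, 17]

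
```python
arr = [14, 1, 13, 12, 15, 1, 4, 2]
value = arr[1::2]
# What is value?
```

arr has length 8. The slice arr[1::2] selects indices [1, 3, 5, 7] (1->1, 3->12, 5->1, 7->2), giving [1, 12, 1, 2].

[1, 12, 1, 2]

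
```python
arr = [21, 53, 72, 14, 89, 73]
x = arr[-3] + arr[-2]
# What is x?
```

arr has length 6. Negative index -3 maps to positive index 6 + (-3) = 3. arr[3] = 14.
arr has length 6. Negative index -2 maps to positive index 6 + (-2) = 4. arr[4] = 89.
Sum: 14 + 89 = 103.

103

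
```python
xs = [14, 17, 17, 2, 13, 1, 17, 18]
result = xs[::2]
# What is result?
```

xs has length 8. The slice xs[::2] selects indices [0, 2, 4, 6] (0->14, 2->17, 4->13, 6->17), giving [14, 17, 13, 17].

[14, 17, 13, 17]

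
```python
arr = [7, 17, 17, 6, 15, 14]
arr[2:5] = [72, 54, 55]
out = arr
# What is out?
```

arr starts as [7, 17, 17, 6, 15, 14] (length 6). The slice arr[2:5] covers indices [2, 3, 4] with values [17, 6, 15]. Replacing that slice with [72, 54, 55] (same length) produces [7, 17, 72, 54, 55, 14].

[7, 17, 72, 54, 55, 14]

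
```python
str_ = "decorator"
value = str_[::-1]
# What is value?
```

str_ has length 9. The slice str_[::-1] selects indices [8, 7, 6, 5, 4, 3, 2, 1, 0] (8->'r', 7->'o', 6->'t', 5->'a', 4->'r', 3->'o', 2->'c', 1->'e', 0->'d'), giving 'rotaroced'.

'rotaroced'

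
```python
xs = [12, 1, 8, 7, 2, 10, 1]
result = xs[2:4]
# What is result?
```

xs has length 7. The slice xs[2:4] selects indices [2, 3] (2->8, 3->7), giving [8, 7].

[8, 7]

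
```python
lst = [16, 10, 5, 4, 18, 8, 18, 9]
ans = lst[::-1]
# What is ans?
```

lst has length 8. The slice lst[::-1] selects indices [7, 6, 5, 4, 3, 2, 1, 0] (7->9, 6->18, 5->8, 4->18, 3->4, 2->5, 1->10, 0->16), giving [9, 18, 8, 18, 4, 5, 10, 16].

[9, 18, 8, 18, 4, 5, 10, 16]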